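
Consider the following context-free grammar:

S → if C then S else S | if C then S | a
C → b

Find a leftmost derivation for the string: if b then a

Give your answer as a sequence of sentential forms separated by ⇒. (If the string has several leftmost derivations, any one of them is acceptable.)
Start with S.
Step 1: the leftmost non-terminal is S; apply S → if C then S:  if C then S
Step 2: the leftmost non-terminal is C; apply C → b:  if b then S
Step 3: the leftmost non-terminal is S; apply S → a:  if b then a

Final answer: S ⇒ if C then S ⇒ if b then S ⇒ if b then a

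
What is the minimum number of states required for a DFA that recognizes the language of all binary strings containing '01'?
Language: binary strings containing '01'
Lower bound (Myhill–Nerode): the prefixes ε, 0, 01 are pairwise distinguishable:
  ε vs 01: suffix ε distinguishes them (ε is rejected, 01 is accepted)
  0 vs 01: suffix ε distinguishes them (0 is rejected, 01 is accepted)
  ε vs 0: suffix 1 distinguishes them (ε·1 = 1 is rejected, 0·1 = 01 is accepted)
So any DFA needs at least 3 states.
Upper bound: a DFA with 3 states exists (one state per class above: 'no progress', 'last symbol 0', and 'seen 01' (accepting sink)).
Minimum states: 3

Final answer: 3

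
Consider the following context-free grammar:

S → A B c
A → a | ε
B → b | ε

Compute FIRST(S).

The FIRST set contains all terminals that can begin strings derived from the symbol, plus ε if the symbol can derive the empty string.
FIRST(A) = {a, ε} (A → a | ε) and FIRST(B) = {b, ε} (B → b | ε).
For S → A B c: add FIRST(A) minus ε = {a}; A is nullable, so also add FIRST(B) minus ε = {b}; B is nullable too, so also add FIRST(c) = {c}. The terminal c is never erased, so S is not nullable and ε is not included.
FIRST(S) = {a, b, c}.

Final answer: {a, b, c}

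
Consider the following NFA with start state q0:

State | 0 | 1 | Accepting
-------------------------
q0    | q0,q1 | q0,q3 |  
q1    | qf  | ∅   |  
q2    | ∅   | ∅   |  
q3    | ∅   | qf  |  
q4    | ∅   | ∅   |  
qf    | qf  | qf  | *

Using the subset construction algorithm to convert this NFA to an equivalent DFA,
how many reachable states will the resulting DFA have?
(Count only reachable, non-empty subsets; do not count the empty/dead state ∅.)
Start subset: {q0}
{q0}: on 0 → {q0, q1}, on 1 → {q0, q3}
{q0, q1}: on 0 → {q0, q1, qf}, on 1 → {q0, q3}
{q0, q3}: on 0 → {q0, q1}, on 1 → {q0, q3, qf}
{q0, q1, qf}: on 0 → {q0, q1, qf}, on 1 → {q0, q3, qf}
{q0, q3, qf}: on 0 → {q0, q1, qf}, on 1 → {q0, q3, qf}
Reachable non-empty subsets: {q0}, {q0, q1}, {q0, q3}, {q0, q1, qf}, {q0, q3, qf} — 5 in total.

Final answer: 5 states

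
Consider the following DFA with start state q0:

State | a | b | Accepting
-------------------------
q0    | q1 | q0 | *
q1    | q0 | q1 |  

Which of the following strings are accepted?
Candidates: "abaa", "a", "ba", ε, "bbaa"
"abaa": q0 → q1 → q1 → q0 → q1; q1 is not accepting → rejected
"a": q0 → q1; q1 is not accepting → rejected
"ba": q0 → q0 → q1; q1 is not accepting → rejected
ε: q0; q0 is accepting → accepted
"bbaa": q0 → q0 → q0 → q1 → q0; q0 is accepting → accepted

Final answer: ε, "bbaa"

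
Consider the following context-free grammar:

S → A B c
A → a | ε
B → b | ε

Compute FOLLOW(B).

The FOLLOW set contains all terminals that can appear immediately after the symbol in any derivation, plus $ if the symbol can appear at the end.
B occurs in S → A B c, immediately followed by the terminal c. So FOLLOW(B) = {c}.

Final answer: {c}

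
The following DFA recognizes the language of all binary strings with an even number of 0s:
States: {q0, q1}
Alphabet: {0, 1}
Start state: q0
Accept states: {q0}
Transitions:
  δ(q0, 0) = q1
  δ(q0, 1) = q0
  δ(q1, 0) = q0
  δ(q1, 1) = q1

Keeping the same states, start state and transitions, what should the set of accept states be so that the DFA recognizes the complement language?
The DFA is complete (every state has a transition on every symbol), so the complement
is recognized by the same DFA with accepting and non-accepting states swapped.
Original accept states: {q0}
Complement accept states = All states - Original accept states
= {q0, q1} - {q0}
= {q1}
Complement language: strings with an ODD number of 0s

Final answer: {q1}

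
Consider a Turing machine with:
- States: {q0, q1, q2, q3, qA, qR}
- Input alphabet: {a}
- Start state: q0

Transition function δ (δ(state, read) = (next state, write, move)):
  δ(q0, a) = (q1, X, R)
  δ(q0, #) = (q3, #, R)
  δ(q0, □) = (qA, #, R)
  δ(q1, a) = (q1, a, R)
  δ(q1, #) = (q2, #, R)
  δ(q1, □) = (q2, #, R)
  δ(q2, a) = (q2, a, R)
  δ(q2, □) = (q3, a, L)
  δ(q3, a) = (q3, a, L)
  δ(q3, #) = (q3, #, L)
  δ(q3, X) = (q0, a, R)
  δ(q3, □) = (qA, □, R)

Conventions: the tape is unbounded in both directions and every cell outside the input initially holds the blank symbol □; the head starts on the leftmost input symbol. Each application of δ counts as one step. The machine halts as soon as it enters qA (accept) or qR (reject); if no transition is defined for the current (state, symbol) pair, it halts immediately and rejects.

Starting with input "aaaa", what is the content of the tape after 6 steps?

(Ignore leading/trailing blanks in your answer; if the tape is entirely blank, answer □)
Step 0: [q0]aaaa (head at position 0)
Step 1: δ(q0, a) = (q1, X, R)  ⊢  X[q1]aaa (head at position 1)
Step 2: δ(q1, a) = (q1, a, R)  ⊢  Xa[q1]aa (head at position 2)
Step 3: δ(q1, a) = (q1, a, R)  ⊢  Xaa[q1]a (head at position 3)
Step 4: δ(q1, a) = (q1, a, R)  ⊢  Xaaa[q1]□ (head at position 4)
Step 5: δ(q1, □) = (q2, #, R)  ⊢  Xaaa#[q2]□ (head at position 5)
Step 6: δ(q2, □) = (q3, a, L)  ⊢  Xaaa[q3]#a (head at position 4)
Tape after 6 steps (ignoring surrounding blanks): Xaaa#a

Final answer: Tape: Xaaa#a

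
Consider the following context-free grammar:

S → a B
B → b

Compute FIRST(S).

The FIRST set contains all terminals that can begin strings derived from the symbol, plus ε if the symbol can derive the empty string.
S has the single production S → a B, whose right-hand side begins with the terminal a. So FIRST(S) = {a}.

Final answer: {a}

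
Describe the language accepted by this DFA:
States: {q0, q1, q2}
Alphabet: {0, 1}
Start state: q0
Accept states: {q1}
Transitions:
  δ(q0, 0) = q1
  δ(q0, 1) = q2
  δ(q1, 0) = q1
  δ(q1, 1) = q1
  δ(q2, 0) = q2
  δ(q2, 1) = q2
Analyzing the DFA structure:
Start state: q0
Accept states: {q1}
Interpreting what each state remembers (checking against the transitions):
  q0: nothing has been read yet
  q1: the first symbol was 0
  q2: the first symbol was 1 (trap state)
  δ(q0, 0): in q0 (nothing has been read yet), after reading 0 we have: the first symbol was 0 → q1
  δ(q0, 1): in q0 (nothing has been read yet), after reading 1 we have: the first symbol was 1 (trap state) → q2
  δ(q1, 0): in q1 (the first symbol was 0), after reading 0 we have: the first symbol was 0 → q1
  δ(q1, 1): in q1 (the first symbol was 0), after reading 1 we have: the first symbol was 0 → q1
  δ(q2, 0): in q2 (the first symbol was 1 (trap state)), after reading 0 we have: the first symbol was 1 (trap state) → q2
  δ(q2, 1): in q2 (the first symbol was 1 (trap state)), after reading 1 we have: the first symbol was 1 (trap state) → q2
A string is accepted iff it ends in {q1}, i.e. the first symbol was 0.
Language: All binary strings starting with 0

Final answer: All binary strings starting with 0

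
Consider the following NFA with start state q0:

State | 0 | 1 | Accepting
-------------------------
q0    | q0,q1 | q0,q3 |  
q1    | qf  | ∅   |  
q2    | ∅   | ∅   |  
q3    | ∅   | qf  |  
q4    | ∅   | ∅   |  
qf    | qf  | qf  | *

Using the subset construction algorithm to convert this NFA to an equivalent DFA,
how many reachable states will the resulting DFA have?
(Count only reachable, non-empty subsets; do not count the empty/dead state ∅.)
Start subset: {q0}
{q0}: on 0 → {q0, q1}, on 1 → {q0, q3}
{q0, q1}: on 0 → {q0, q1, qf}, on 1 → {q0, q3}
{q0, q3}: on 0 → {q0, q1}, on 1 → {q0, q3, qf}
{q0, q1, qf}: on 0 → {q0, q1, qf}, on 1 → {q0, q3, qf}
{q0, q3, qf}: on 0 → {q0, q1, qf}, on 1 → {q0, q3, qf}
Reachable non-empty subsets: {q0}, {q0, q1}, {q0, q3}, {q0, q1, qf}, {q0, q3, qf} — 5 in total.

Final answer: 5 states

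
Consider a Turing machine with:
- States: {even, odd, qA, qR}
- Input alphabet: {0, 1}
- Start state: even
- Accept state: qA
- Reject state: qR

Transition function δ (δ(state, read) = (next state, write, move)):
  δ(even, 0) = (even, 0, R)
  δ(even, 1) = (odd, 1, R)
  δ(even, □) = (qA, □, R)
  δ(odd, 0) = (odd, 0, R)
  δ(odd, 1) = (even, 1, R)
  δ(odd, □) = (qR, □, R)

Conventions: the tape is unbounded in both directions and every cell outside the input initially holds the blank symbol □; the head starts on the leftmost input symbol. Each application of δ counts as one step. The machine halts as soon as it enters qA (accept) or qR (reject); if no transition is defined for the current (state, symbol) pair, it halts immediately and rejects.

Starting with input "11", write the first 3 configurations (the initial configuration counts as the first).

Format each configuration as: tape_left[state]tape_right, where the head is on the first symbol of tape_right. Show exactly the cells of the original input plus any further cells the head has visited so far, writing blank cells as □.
Step 0: [even]11 (head at position 0)
Step 1: δ(even, 1) = (odd, 1, R)  ⊢  1[odd]1 (head at position 1)
Step 2: δ(odd, 1) = (even, 1, R)  ⊢  11[even]□ (head at position 2)

Final answer: [even]11 ⊢ 1[odd]1 ⊢ 11[even]□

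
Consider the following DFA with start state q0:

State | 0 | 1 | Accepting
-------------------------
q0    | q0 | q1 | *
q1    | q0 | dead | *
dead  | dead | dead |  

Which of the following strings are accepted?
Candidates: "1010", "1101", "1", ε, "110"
"1010": q0 → q1 → q0 → q1 → q0; q0 is accepting → accepted
"1101": q0 → q1 → dead → dead → dead; dead is not accepting → rejected
"1": q0 → q1; q1 is accepting → accepted
ε: q0; q0 is accepting → accepted
"110": q0 → q1 → dead → dead; dead is not accepting → rejected

Final answer: "1010", "1", ε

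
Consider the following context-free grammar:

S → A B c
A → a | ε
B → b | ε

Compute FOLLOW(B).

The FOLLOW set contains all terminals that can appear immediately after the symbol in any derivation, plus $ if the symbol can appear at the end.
B occurs in S → A B c, immediately followed by the terminal c. So FOLLOW(B) = {c}.

Final answer: {c}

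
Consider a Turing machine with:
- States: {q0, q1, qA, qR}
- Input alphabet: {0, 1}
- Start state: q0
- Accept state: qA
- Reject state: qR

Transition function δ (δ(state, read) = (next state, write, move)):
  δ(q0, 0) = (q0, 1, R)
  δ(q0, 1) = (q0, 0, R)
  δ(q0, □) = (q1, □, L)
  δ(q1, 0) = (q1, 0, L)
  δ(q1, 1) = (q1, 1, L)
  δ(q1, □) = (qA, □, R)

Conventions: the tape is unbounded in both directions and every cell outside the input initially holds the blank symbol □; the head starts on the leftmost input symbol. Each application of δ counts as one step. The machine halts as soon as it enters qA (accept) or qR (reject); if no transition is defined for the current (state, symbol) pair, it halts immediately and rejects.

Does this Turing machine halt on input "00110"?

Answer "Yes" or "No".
Step 0: [q0]00110 (head at position 0)
Step 1: δ(q0, 0) = (q0, 1, R)  ⊢  1[q0]0110 (head at position 1)
Step 2: δ(q0, 0) = (q0, 1, R)  ⊢  11[q0]110 (head at position 2)
Step 3: δ(q0, 1) = (q0, 0, R)  ⊢  110[q0]10 (head at position 3)
Step 4: δ(q0, 1) = (q0, 0, R)  ⊢  1100[q0]0 (head at position 4)
Step 5: δ(q0, 0) = (q0, 1, R)  ⊢  11001[q0]□ (head at position 5)
Step 6: δ(q0, □) = (q1, □, L)  ⊢  1100[q1]1□ (head at position 4)
Step 7: δ(q1, 1) = (q1, 1, L)  ⊢  110[q1]01□ (head at position 3)
Step 8: δ(q1, 0) = (q1, 0, L)  ⊢  11[q1]001□ (head at position 2)
Step 9: δ(q1, 0) = (q1, 0, L)  ⊢  1[q1]1001□ (head at position 1)
Step 10: δ(q1, 1) = (q1, 1, L)  ⊢  [q1]11001□ (head at position 0)
Step 11: δ(q1, 1) = (q1, 1, L)  ⊢  [q1]□11001□ (head at position -1)
Step 12: δ(q1, □) = (qA, □, R)  ⊢  □[qA]11001□ (head at position 0)
The machine is in qA, so it halts and accepts.
It halts after 12 steps.

Final answer: Yes - halts after 12 steps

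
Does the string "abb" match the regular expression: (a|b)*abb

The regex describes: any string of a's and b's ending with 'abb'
Yes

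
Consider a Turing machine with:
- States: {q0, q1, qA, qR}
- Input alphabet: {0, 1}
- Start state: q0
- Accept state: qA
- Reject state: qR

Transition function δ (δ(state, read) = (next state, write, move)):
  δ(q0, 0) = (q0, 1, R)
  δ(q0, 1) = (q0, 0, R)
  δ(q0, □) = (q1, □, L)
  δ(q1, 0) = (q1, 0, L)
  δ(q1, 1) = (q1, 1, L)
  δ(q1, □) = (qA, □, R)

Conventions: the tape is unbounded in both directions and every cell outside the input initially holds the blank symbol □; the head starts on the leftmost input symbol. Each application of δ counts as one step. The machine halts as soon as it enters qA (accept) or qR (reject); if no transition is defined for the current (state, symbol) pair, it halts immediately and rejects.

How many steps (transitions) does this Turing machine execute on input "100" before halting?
Step 0: [q0]100 (head at position 0)
Step 1: δ(q0, 1) = (q0, 0, R)  ⊢  0[q0]00 (head at position 1)
Step 2: δ(q0, 0) = (q0, 1, R)  ⊢  01[q0]0 (head at position 2)
Step 3: δ(q0, 0) = (q0, 1, R)  ⊢  011[q0]□ (head at position 3)
Step 4: δ(q0, □) = (q1, □, L)  ⊢  01[q1]1□ (head at position 2)
Step 5: δ(q1, 1) = (q1, 1, L)  ⊢  0[q1]11□ (head at position 1)
Step 6: δ(q1, 1) = (q1, 1, L)  ⊢  [q1]011□ (head at position 0)
Step 7: δ(q1, 0) = (q1, 0, L)  ⊢  [q1]□011□ (head at position -1)
Step 8: δ(q1, □) = (qA, □, R)  ⊢  □[qA]011□ (head at position 0)
The machine is in qA, so it halts and accepts.
Number of transitions executed: 8.

Final answer: 8 steps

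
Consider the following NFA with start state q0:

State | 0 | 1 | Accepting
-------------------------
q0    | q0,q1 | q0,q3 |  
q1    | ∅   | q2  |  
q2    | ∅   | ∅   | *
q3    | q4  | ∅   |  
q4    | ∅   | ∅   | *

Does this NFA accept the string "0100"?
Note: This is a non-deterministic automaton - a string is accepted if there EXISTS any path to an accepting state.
Track the set of states the NFA could be in: start {q0}
Read '0': {q0} → {q0, q1}
Read '1': {q0, q1} → {q0, q2, q3}
Read '0': {q0, q2, q3} → {q0, q1, q4}
Read '0': {q0, q1, q4} → {q0, q1}
Final set {q0, q1} contains no accepting state → rejected.

Final answer: No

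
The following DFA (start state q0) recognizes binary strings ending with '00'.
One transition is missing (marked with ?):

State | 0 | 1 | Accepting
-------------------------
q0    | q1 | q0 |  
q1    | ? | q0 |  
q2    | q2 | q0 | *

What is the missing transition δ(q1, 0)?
q2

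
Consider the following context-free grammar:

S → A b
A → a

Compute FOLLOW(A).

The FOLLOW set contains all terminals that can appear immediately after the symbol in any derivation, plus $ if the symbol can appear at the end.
A occurs only in S → A b, where it is immediately followed by the terminal b. So FOLLOW(A) = {b}.

Final answer: {b}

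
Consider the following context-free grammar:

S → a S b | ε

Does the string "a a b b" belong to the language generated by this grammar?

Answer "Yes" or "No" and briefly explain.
A derivation exists: S ⇒ a S b ⇒ a a S b b ⇒ a a b b (using S → a S b twice, then S → ε).

Final answer: Yes - a valid derivation exists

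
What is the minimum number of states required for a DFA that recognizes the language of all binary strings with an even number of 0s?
Language: binary strings with an even number of 0s
Lower bound (Myhill–Nerode): the prefixes ε, 0 are pairwise distinguishable:
  ε vs 0: suffix ε distinguishes them (ε has zero 0s (accepted), 0 has one 0 (rejected))
So any DFA needs at least 2 states.
Upper bound: a DFA with 2 states exists (one state per class above).
Minimum states: 2

Final answer: 2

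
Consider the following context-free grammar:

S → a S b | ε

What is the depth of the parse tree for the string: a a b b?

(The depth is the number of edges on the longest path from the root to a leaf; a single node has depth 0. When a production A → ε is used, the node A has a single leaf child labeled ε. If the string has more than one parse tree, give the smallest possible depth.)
The only parse tree applies S → a S b 2 times (once per matching a…b pair) and then S → ε.
The S nodes sit at depths 0, 1, …, 2; the innermost S (depth 2) has the single child ε at depth 3.
The terminal leaves a, b are at depths 1..2, so the longest root-to-leaf path is S → S → … → S → ε with 3 edges.
Depth = 3.

Final answer: 3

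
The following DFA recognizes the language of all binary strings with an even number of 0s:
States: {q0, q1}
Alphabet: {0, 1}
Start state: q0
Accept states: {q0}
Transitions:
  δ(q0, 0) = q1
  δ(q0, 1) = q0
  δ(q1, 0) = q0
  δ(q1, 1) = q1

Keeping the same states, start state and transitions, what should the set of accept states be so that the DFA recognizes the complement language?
The DFA is complete (every state has a transition on every symbol), so the complement
is recognized by the same DFA with accepting and non-accepting states swapped.
Original accept states: {q0}
Complement accept states = All states - Original accept states
= {q0, q1} - {q0}
= {q1}
Complement language: strings with an ODD number of 0s

Final answer: {q1}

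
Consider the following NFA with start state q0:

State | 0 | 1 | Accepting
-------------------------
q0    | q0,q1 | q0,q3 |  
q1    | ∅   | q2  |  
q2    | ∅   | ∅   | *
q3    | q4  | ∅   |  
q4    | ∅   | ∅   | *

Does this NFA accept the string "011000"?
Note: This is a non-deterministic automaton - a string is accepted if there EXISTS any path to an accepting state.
Track the set of states the NFA could be in: start {q0}
Read '0': {q0} → {q0, q1}
Read '1': {q0, q1} → {q0, q2, q3}
Read '1': {q0, q2, q3} → {q0, q3}
Read '0': {q0, q3} → {q0, q1, q4}
Read '0': {q0, q1, q4} → {q0, q1}
Read '0': {q0, q1} → {q0, q1}
Final set {q0, q1} contains no accepting state → rejected.

Final answer: No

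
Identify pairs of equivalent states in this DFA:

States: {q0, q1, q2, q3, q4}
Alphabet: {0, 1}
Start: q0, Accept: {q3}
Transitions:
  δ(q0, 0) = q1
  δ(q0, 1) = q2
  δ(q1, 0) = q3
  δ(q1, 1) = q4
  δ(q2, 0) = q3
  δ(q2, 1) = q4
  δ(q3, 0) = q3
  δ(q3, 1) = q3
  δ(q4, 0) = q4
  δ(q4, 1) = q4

Using the table-filling algorithm:
Round 0 – mark pairs where exactly one state is accepting: (q0,q3), (q1,q3), (q2,q3), (q3,q4)
Round 1 – newly marked: (q0,q1) [on 0: q1 vs q3, already marked]; (q0,q2) [on 0: q1 vs q3, already marked]; (q1,q4) [on 0: q3 vs q4, already marked]; (q2,q4) [on 0: q3 vs q4, already marked]
Round 2 – newly marked: (q0,q4) [on 0: q1 vs q4, already marked]
No further pairs can be marked.
(q1, q2) unmarked: δ(q1,0)=q3, δ(q2,0)=q3; δ(q1,1)=q4, δ(q2,1)=q4 → equivalent
Equivalent pairs: (q1, q2)

Final answer: Equivalent pairs: (q1, q2)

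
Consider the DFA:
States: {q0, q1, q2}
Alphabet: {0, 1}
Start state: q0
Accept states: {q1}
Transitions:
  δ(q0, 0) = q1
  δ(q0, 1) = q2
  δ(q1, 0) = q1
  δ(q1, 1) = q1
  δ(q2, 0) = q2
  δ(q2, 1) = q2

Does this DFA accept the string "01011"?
Processing string "01011":
  q0 --0--> q1
  q1 --1--> q1
  q1 --0--> q1
  q1 --1--> q1
  q1 --1--> q1
Final state: q1
Accept states: {q1}
q1 is an accept state, so the string is accepted.

Final answer: Yes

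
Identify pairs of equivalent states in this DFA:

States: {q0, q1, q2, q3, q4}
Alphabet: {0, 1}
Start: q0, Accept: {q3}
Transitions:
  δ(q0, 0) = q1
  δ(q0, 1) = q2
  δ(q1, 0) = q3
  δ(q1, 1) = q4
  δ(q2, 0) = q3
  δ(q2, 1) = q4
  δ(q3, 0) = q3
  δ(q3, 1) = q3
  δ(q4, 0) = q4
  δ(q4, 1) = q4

Using the table-filling algorithm:
Round 0 – mark pairs where exactly one state is accepting: (q0,q3), (q1,q3), (q2,q3), (q3,q4)
Round 1 – newly marked: (q0,q1) [on 0: q1 vs q3, already marked]; (q0,q2) [on 0: q1 vs q3, already marked]; (q1,q4) [on 0: q3 vs q4, already marked]; (q2,q4) [on 0: q3 vs q4, already marked]
Round 2 – newly marked: (q0,q4) [on 0: q1 vs q4, already marked]
No further pairs can be marked.
(q1, q2) unmarked: δ(q1,0)=q3, δ(q2,0)=q3; δ(q1,1)=q4, δ(q2,1)=q4 → equivalent
Equivalent pairs: (q1, q2)

Final answer: Equivalent pairs: (q1, q2)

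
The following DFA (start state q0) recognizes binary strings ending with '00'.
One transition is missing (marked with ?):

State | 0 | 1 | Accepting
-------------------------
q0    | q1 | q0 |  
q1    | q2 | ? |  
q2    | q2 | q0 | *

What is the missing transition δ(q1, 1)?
q0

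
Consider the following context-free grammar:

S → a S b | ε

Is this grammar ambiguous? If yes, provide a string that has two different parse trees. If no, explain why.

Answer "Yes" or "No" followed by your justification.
At every step exactly one production applies: if the remaining string to generate is non-empty it starts with a and ends with b, forcing S → a S b; if it is empty, S → ε is forced. Hence each string a^n b^n has exactly one derivation (S → a S b applied n times, then S → ε) and one parse tree.

Final answer: No - the grammar is unambiguous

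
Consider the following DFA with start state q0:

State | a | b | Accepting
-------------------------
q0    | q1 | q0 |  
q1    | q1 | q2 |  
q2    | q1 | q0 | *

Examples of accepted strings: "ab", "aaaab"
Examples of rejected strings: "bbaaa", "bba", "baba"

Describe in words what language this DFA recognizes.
strings over {a,b} ending with 'ab'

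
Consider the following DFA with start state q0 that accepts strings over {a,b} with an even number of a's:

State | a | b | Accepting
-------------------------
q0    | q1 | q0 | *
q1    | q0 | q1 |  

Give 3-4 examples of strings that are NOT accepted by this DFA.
Any strings that end in a non-accepting state work; for example:
"ba": q0 → q0 → q1; q1 is not accepting → rejected
"bba": q0 → q0 → q0 → q1; q1 is not accepting → rejected
"abaa": q0 → q1 → q1 → q0 → q1; q1 is not accepting → rejected
"bbba": q0 → q0 → q0 → q0 → q1; q1 is not accepting → rejected

Final answer: "ba", "bba", "abaa", "bbba"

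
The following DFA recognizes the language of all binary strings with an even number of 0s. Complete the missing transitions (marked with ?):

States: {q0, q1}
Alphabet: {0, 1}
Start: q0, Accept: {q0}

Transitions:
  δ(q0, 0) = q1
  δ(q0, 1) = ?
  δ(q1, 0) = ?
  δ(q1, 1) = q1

What each state remembers (consistent with the given transitions and accept states):
  q0: an even number of 0s has been read so far
  q1: an odd number of 0s has been read so far
Filling in the missing entries:
  δ(q0, 1): in q0 (an even number of 0s has been read so far), after reading 1 we have: an even number of 0s has been read so far → q0
  δ(q1, 0): in q1 (an odd number of 0s has been read so far), after reading 0 we have: an even number of 0s has been read so far → q0

Final answer: δ(q0, 1) = q0; δ(q1, 0) = q0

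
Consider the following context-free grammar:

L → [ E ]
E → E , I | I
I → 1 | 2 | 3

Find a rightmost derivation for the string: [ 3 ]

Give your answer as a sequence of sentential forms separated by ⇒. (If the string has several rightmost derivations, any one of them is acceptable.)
Start with L.
Step 1: the rightmost non-terminal is L; apply L → [ E ]:  [ E ]
Step 2: the rightmost non-terminal is E; apply E → I:  [ I ]
Step 3: the rightmost non-terminal is I; apply I → 3:  [ 3 ]

Final answer: L ⇒ [ E ] ⇒ [ I ] ⇒ [ 3 ]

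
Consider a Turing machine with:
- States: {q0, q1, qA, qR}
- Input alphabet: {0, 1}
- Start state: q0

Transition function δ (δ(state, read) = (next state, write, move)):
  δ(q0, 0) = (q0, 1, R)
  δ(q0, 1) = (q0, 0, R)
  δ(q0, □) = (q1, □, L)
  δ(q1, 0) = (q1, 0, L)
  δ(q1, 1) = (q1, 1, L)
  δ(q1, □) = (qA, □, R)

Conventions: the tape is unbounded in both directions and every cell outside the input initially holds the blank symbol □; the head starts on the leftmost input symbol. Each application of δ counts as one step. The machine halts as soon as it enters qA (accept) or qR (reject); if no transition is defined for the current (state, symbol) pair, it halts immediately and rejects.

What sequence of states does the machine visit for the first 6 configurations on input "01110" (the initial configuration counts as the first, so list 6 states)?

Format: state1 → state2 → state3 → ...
Step 0: [q0]01110 (head at position 0)
Step 1: δ(q0, 0) = (q0, 1, R)  ⊢  1[q0]1110 (head at position 1)
Step 2: δ(q0, 1) = (q0, 0, R)  ⊢  10[q0]110 (head at position 2)
Step 3: δ(q0, 1) = (q0, 0, R)  ⊢  100[q0]10 (head at position 3)
Step 4: δ(q0, 1) = (q0, 0, R)  ⊢  1000[q0]0 (head at position 4)
Step 5: δ(q0, 0) = (q0, 1, R)  ⊢  10001[q0]□ (head at position 5)
Reading off the states of these 6 configurations: q0 → q0 → q0 → q0 → q0 → q0

Final answer: q0 → q0 → q0 → q0 → q0 → q0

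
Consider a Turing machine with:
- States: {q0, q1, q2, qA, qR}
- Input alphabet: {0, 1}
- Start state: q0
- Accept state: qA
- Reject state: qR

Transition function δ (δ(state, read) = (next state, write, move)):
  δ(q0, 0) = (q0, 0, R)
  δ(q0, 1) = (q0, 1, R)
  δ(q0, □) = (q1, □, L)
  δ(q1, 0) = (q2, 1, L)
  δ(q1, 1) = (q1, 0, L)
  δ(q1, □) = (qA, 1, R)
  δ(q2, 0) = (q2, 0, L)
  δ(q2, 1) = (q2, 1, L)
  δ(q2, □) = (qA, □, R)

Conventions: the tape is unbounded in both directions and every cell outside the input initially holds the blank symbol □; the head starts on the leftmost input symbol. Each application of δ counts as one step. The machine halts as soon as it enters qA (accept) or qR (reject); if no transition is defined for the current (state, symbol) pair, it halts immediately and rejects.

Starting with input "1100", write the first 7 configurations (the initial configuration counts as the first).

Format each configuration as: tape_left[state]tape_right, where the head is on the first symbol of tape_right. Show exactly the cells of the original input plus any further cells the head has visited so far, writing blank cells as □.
Step 0: [q0]1100 (head at position 0)
Step 1: δ(q0, 1) = (q0, 1, R)  ⊢  1[q0]100 (head at position 1)
Step 2: δ(q0, 1) = (q0, 1, R)  ⊢  11[q0]00 (head at position 2)
Step 3: δ(q0, 0) = (q0, 0, R)  ⊢  110[q0]0 (head at position 3)
Step 4: δ(q0, 0) = (q0, 0, R)  ⊢  1100[q0]□ (head at position 4)
Step 5: δ(q0, □) = (q1, □, L)  ⊢  110[q1]0□ (head at position 3)
Step 6: δ(q1, 0) = (q2, 1, L)  ⊢  11[q2]01□ (head at position 2)

Final answer: [q0]1100 ⊢ 1[q0]100 ⊢ 11[q0]00 ⊢ 110[q0]0 ⊢ 1100[q0]□ ⊢ 110[q1]0□ ⊢ 11[q2]01□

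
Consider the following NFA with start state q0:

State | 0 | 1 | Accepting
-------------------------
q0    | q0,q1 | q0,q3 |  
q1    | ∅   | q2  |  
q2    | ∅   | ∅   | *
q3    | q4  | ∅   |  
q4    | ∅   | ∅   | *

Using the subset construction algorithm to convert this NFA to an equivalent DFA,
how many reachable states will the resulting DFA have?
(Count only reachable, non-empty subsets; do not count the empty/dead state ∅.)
Start subset: {q0}
{q0}: on 0 → {q0, q1}, on 1 → {q0, q3}
{q0, q1}: on 0 → {q0, q1}, on 1 → {q0, q2, q3}
{q0, q3}: on 0 → {q0, q1, q4}, on 1 → {q0, q3}
{q0, q2, q3}: on 0 → {q0, q1, q4}, on 1 → {q0, q3}
{q0, q1, q4}: on 0 → {q0, q1}, on 1 → {q0, q2, q3}
Reachable non-empty subsets: {q0}, {q0, q1}, {q0, q3}, {q0, q2, q3}, {q0, q1, q4} — 5 in total.

Final answer: 5 states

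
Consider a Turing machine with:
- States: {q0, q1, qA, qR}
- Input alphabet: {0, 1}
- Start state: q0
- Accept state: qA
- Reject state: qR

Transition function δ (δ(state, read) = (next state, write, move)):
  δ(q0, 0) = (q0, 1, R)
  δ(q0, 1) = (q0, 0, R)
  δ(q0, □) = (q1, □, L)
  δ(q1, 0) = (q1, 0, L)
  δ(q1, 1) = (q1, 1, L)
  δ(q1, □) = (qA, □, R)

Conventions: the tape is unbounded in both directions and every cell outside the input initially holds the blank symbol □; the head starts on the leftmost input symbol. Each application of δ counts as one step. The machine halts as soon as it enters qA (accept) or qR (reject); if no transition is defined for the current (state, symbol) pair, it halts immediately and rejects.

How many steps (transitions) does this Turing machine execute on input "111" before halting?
Step 0: [q0]111 (head at position 0)
Step 1: δ(q0, 1) = (q0, 0, R)  ⊢  0[q0]11 (head at position 1)
Step 2: δ(q0, 1) = (q0, 0, R)  ⊢  00[q0]1 (head at position 2)
Step 3: δ(q0, 1) = (q0, 0, R)  ⊢  000[q0]□ (head at position 3)
Step 4: δ(q0, □) = (q1, □, L)  ⊢  00[q1]0□ (head at position 2)
Step 5: δ(q1, 0) = (q1, 0, L)  ⊢  0[q1]00□ (head at position 1)
Step 6: δ(q1, 0) = (q1, 0, L)  ⊢  [q1]000□ (head at position 0)
Step 7: δ(q1, 0) = (q1, 0, L)  ⊢  [q1]□000□ (head at position -1)
Step 8: δ(q1, □) = (qA, □, R)  ⊢  □[qA]000□ (head at position 0)
The machine is in qA, so it halts and accepts.
Number of transitions executed: 8.

Final answer: 8 steps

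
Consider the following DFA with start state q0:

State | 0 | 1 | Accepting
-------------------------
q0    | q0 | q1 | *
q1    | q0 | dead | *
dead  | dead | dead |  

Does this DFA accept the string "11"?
Start in q0.
Read '1': q0 → q1
Read '1': q1 → dead
Final state dead is not accepting, so the string is rejected.

Final answer: No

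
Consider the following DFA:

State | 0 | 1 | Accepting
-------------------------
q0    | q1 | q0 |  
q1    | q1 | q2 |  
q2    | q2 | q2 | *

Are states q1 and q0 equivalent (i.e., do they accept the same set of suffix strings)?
Try the suffix "1".
From q1: q1 → q2 — accepting.
From q0: q0 → q0 — not accepting.
The two states disagree on this suffix, so they are not equivalent.

Final answer: No. Distinguishing string: "1" - accepted from q1 but not from q0.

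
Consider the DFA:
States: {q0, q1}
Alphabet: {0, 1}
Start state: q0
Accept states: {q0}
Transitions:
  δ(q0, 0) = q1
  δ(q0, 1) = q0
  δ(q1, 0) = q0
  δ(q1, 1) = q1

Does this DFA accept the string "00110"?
Processing string "00110":
  q0 --0--> q1
  q1 --0--> q0
  q0 --1--> q0
  q0 --1--> q0
  q0 --0--> q1
Final state: q1
Accept states: {q0}
q1 is not an accept state, so the string is rejected.

Final answer: No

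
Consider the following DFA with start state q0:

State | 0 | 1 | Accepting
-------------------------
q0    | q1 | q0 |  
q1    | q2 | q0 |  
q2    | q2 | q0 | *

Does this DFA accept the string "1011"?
Start in q0.
Read '1': q0 → q0
Read '0': q0 → q1
Read '1': q1 → q0
Read '1': q0 → q0
Final state q0 is not accepting, so the string is rejected.

Final answer: No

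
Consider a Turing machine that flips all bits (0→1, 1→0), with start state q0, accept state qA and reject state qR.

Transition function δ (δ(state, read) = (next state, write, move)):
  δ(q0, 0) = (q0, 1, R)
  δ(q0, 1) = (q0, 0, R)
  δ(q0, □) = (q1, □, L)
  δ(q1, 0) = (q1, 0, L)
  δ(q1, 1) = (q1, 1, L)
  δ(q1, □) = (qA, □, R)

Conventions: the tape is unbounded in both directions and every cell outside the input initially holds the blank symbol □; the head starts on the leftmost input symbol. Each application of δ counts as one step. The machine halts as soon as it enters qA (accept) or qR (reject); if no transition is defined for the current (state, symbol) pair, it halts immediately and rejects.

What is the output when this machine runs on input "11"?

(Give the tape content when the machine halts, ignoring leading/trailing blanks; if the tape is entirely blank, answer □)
Step 0: [q0]11 (head at position 0)
Step 1: δ(q0, 1) = (q0, 0, R)  ⊢  0[q0]1 (head at position 1)
Step 2: δ(q0, 1) = (q0, 0, R)  ⊢  00[q0]□ (head at position 2)
Step 3: δ(q0, □) = (q1, □, L)  ⊢  0[q1]0□ (head at position 1)
Step 4: δ(q1, 0) = (q1, 0, L)  ⊢  [q1]00□ (head at position 0)
Step 5: δ(q1, 0) = (q1, 0, L)  ⊢  [q1]□00□ (head at position -1)
Step 6: δ(q1, □) = (qA, □, R)  ⊢  □[qA]00□ (head at position 0)
The machine is in qA, so it halts and accepts.
Tape content when halted (ignoring surrounding blanks): 00

Final answer: Output: 00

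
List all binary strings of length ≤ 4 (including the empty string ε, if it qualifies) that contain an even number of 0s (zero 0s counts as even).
Checking every binary string of length 0 to 4:
  Length 0: accepted: ε | rejected: (none)
  Length 1: accepted: 1 | rejected: 0
  Length 2: accepted: 00, 11 | rejected: 01, 10
  Length 3: accepted: 001, 010, 100, 111 | rejected: 000, 011, 101, 110
  Length 4: accepted: 0000, 0011, 0101, 0110, 1001, 1010, 1100, 1111 | rejected: 0001, 0010, 0100, 0111, 1000, 1011, 1101, 1110
Total: 16 string(s).

Final answer: ε, 1, 00, 11, 001, 010, 100, 111, 0000, 0011, 0101, 0110, 1001, 1010, 1100, 1111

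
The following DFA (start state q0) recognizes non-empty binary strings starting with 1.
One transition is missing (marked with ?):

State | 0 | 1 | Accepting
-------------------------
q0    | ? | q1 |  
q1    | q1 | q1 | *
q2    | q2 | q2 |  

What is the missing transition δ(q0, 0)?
q2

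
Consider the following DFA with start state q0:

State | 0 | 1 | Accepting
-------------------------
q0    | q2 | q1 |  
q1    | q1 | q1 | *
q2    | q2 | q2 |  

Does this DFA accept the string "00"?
Start in q0.
Read '0': q0 → q2
Read '0': q2 → q2
Final state q2 is not accepting, so the string is rejected.

Final answer: No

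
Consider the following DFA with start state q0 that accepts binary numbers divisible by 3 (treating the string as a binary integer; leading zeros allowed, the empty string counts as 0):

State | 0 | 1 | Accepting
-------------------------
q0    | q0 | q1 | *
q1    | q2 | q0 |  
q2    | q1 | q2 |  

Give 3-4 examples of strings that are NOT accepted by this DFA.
Any strings that end in a non-accepting state work; for example:
"001": q0 → q0 → q0 → q1; q1 is not accepting → rejected
"010": q0 → q0 → q1 → q2; q2 is not accepting → rejected
"0010": q0 → q0 → q0 → q1 → q2; q2 is not accepting → rejected
"1011": q0 → q1 → q2 → q2 → q2; q2 is not accepting → rejected

Final answer: "001", "010", "0010", "1011"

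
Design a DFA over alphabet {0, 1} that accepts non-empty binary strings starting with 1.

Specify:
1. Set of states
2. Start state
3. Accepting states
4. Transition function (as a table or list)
One valid DFA (any DFA recognizing the same language is acceptable):
States: {q0, q1, q2}
Start: q0
Accepting: {q1}
Transitions (accepting states marked with *):
State | 0 | 1 | Accepting
-------------------------
q0    | q2 | q1 |  
q1    | q1 | q1 | *
q2    | q2 | q2 |  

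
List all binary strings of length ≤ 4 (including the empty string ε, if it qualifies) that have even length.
Checking every binary string of length 0 to 4:
  Length 0: accepted: ε | rejected: (none)
  Length 1: accepted: (none) | rejected: 0, 1
  Length 2: accepted: 00, 01, 10, 11 | rejected: (none)
  Length 3: accepted: (none) | rejected: 000, 001, 010, 011, 100, 101, 110, 111
  Length 4: accepted: 0000, 0001, 0010, 0011, 0100, 0101, 0110, 0111, 1000, 1001, 1010, 1011, 1100, 1101, 1110, 1111 | rejected: (none)
Total: 21 string(s).

Final answer: ε, 00, 01, 10, 11, 0000, 0001, 0010, 0011, 0100, 0101, 0110, 0111, 1000, 1001, 1010, 1011, 1100, 1101, 1110, 1111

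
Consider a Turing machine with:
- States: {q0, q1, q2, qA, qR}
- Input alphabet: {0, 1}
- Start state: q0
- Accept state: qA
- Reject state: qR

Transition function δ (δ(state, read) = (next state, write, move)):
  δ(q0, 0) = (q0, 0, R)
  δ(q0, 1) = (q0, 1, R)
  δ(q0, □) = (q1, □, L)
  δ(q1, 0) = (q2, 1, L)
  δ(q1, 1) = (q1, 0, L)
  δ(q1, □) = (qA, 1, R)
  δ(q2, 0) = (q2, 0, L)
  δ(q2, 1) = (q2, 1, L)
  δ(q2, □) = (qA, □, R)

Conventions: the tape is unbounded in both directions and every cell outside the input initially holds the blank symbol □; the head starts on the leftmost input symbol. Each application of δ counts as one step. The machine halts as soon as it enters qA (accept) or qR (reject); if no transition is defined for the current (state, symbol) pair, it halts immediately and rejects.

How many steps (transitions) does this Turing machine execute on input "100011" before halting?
Step 0: [q0]100011 (head at position 0)
Step 1: δ(q0, 1) = (q0, 1, R)  ⊢  1[q0]00011 (head at position 1)
Step 2: δ(q0, 0) = (q0, 0, R)  ⊢  10[q0]0011 (head at position 2)
Step 3: δ(q0, 0) = (q0, 0, R)  ⊢  100[q0]011 (head at position 3)
Step 4: δ(q0, 0) = (q0, 0, R)  ⊢  1000[q0]11 (head at position 4)
Step 5: δ(q0, 1) = (q0, 1, R)  ⊢  10001[q0]1 (head at position 5)
Step 6: δ(q0, 1) = (q0, 1, R)  ⊢  100011[q0]□ (head at position 6)
Step 7: δ(q0, □) = (q1, □, L)  ⊢  10001[q1]1□ (head at position 5)
Step 8: δ(q1, 1) = (q1, 0, L)  ⊢  1000[q1]10□ (head at position 4)
Step 9: δ(q1, 1) = (q1, 0, L)  ⊢  100[q1]000□ (head at position 3)
Step 10: δ(q1, 0) = (q2, 1, L)  ⊢  10[q2]0100□ (head at position 2)
Step 11: δ(q2, 0) = (q2, 0, L)  ⊢  1[q2]00100□ (head at position 1)
Step 12: δ(q2, 0) = (q2, 0, L)  ⊢  [q2]100100□ (head at position 0)
Step 13: δ(q2, 1) = (q2, 1, L)  ⊢  [q2]□100100□ (head at position -1)
Step 14: δ(q2, □) = (qA, □, R)  ⊢  □[qA]100100□ (head at position 0)
The machine is in qA, so it halts and accepts.
Number of transitions executed: 14.

Final answer: 14 steps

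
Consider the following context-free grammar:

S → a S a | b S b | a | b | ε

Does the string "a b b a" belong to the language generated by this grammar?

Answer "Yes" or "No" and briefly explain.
A derivation exists: S ⇒ a S a ⇒ a b S b a ⇒ a b b a (using S → a S a, S → b S b, then S → ε).

Final answer: Yes - a valid derivation exists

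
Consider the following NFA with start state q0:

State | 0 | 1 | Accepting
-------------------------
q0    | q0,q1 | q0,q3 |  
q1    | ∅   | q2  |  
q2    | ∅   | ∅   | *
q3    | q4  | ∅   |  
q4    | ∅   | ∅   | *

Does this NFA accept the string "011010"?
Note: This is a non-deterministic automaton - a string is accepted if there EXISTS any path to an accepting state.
Track the set of states the NFA could be in: start {q0}
Read '0': {q0} → {q0, q1}
Read '1': {q0, q1} → {q0, q2, q3}
Read '1': {q0, q2, q3} → {q0, q3}
Read '0': {q0, q3} → {q0, q1, q4}
Read '1': {q0, q1, q4} → {q0, q2, q3}
Read '0': {q0, q2, q3} → {q0, q1, q4}
Final set {q0, q1, q4} contains accepting state(s) {q4} → accepted.

Final answer: Yes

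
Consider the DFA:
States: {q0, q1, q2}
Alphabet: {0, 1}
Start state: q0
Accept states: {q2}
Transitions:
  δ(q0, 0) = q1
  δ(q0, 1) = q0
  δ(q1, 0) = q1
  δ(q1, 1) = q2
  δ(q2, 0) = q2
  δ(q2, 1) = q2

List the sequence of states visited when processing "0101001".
Starting at q0
Read '0': q0 -> q1
Read '1': q1 -> q2
Read '0': q2 -> q2
Read '1': q2 -> q2
Read '0': q2 -> q2
Read '0': q2 -> q2
Read '1': q2 -> q2

Final answer: q0 -> q1 -> q2 -> q2 -> q2 -> q2 -> q2 -> q2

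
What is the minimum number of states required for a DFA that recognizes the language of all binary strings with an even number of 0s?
Language: binary strings with an even number of 0s
Lower bound (Myhill–Nerode): the prefixes ε, 0 are pairwise distinguishable:
  ε vs 0: suffix ε distinguishes them (ε has zero 0s (accepted), 0 has one 0 (rejected))
So any DFA needs at least 2 states.
Upper bound: a DFA with 2 states exists (one state per class above).
Minimum states: 2

Final answer: 2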